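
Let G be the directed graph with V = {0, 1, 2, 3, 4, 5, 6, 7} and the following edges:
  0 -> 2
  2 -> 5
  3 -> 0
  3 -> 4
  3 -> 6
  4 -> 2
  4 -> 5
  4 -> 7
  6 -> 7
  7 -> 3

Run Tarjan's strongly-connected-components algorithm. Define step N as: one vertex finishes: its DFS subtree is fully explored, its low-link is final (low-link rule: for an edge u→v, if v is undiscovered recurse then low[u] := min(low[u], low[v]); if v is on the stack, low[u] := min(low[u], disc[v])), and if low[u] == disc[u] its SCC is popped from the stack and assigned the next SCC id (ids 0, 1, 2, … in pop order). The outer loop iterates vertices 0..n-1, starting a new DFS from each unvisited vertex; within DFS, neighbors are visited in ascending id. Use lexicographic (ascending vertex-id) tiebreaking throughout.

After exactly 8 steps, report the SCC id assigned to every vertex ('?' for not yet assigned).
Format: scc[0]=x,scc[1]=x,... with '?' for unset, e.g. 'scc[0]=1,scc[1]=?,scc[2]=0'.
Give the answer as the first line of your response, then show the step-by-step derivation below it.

scc[0]=2,scc[1]=3,scc[2]=1,scc[3]=4,scc[4]=4,scc[5]=0,scc[6]=4,scc[7]=4

step 1: low=(low[0]=0,low[1]=?,low[2]=1,low[3]=?,low[4]=?,low[5]=2,low[6]=?,low[7]=?); scc=(scc[0]=?,scc[1]=?,scc[2]=?,scc[3]=?,scc[4]=?,scc[5]=0,scc[6]=?,scc[7]=?)
step 2: low=(low[0]=0,low[1]=?,low[2]=1,low[3]=?,low[4]=?,low[5]=2,low[6]=?,low[7]=?); scc=(scc[0]=?,scc[1]=?,scc[2]=1,scc[3]=?,scc[4]=?,scc[5]=0,scc[6]=?,scc[7]=?)
step 3: low=(low[0]=0,low[1]=?,low[2]=1,low[3]=?,low[4]=?,low[5]=2,low[6]=?,low[7]=?); scc=(scc[0]=2,scc[1]=?,scc[2]=1,scc[3]=?,scc[4]=?,scc[5]=0,scc[6]=?,scc[7]=?)
step 4: low=(low[0]=0,low[1]=3,low[2]=1,low[3]=?,low[4]=?,low[5]=2,low[6]=?,low[7]=?); scc=(scc[0]=2,scc[1]=3,scc[2]=1,scc[3]=?,scc[4]=?,scc[5]=0,scc[6]=?,scc[7]=?)
step 5: low=(low[0]=0,low[1]=3,low[2]=1,low[3]=4,low[4]=5,low[5]=2,low[6]=?,low[7]=4); scc=(scc[0]=2,scc[1]=3,scc[2]=1,scc[3]=?,scc[4]=?,scc[5]=0,scc[6]=?,scc[7]=?)
step 6: low=(low[0]=0,low[1]=3,low[2]=1,low[3]=4,low[4]=4,low[5]=2,low[6]=?,low[7]=4); scc=(scc[0]=2,scc[1]=3,scc[2]=1,scc[3]=?,scc[4]=?,scc[5]=0,scc[6]=?,scc[7]=?)
step 7: low=(low[0]=0,low[1]=3,low[2]=1,low[3]=4,low[4]=4,low[5]=2,low[6]=6,low[7]=4); scc=(scc[0]=2,scc[1]=3,scc[2]=1,scc[3]=?,scc[4]=?,scc[5]=0,scc[6]=?,scc[7]=?)
step 8: low=(low[0]=0,low[1]=3,low[2]=1,low[3]=4,low[4]=4,low[5]=2,low[6]=6,low[7]=4); scc=(scc[0]=2,scc[1]=3,scc[2]=1,scc[3]=4,scc[4]=4,scc[5]=0,scc[6]=4,scc[7]=4)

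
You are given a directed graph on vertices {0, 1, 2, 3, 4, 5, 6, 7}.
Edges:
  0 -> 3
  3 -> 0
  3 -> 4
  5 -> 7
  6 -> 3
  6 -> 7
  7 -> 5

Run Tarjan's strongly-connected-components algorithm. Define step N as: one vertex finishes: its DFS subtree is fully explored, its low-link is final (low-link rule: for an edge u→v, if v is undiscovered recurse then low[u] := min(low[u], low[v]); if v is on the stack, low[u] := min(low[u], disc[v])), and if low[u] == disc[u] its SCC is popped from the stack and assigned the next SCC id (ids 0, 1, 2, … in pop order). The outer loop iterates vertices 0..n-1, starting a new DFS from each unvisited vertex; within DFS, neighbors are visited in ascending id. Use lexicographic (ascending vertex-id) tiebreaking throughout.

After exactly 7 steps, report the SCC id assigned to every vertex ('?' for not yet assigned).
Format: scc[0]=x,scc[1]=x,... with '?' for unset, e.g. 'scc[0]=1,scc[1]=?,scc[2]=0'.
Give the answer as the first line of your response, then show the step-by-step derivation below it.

scc[0]=1,scc[1]=2,scc[2]=3,scc[3]=1,scc[4]=0,scc[5]=4,scc[6]=?,scc[7]=4

step 1: low=(low[0]=0,low[1]=?,low[2]=?,low[3]=0,low[4]=2,low[5]=?,low[6]=?,low[7]=?); scc=(scc[0]=?,scc[1]=?,scc[2]=?,scc[3]=?,scc[4]=0,scc[5]=?,scc[6]=?,scc[7]=?)
step 2: low=(low[0]=0,low[1]=?,low[2]=?,low[3]=0,low[4]=2,low[5]=?,low[6]=?,low[7]=?); scc=(scc[0]=?,scc[1]=?,scc[2]=?,scc[3]=?,scc[4]=0,scc[5]=?,scc[6]=?,scc[7]=?)
step 3: low=(low[0]=0,low[1]=?,low[2]=?,low[3]=0,low[4]=2,low[5]=?,low[6]=?,low[7]=?); scc=(scc[0]=1,scc[1]=?,scc[2]=?,scc[3]=1,scc[4]=0,scc[5]=?,scc[6]=?,scc[7]=?)
step 4: low=(low[0]=0,low[1]=3,low[2]=?,low[3]=0,low[4]=2,low[5]=?,low[6]=?,low[7]=?); scc=(scc[0]=1,scc[1]=2,scc[2]=?,scc[3]=1,scc[4]=0,scc[5]=?,scc[6]=?,scc[7]=?)
step 5: low=(low[0]=0,low[1]=3,low[2]=4,low[3]=0,low[4]=2,low[5]=?,low[6]=?,low[7]=?); scc=(scc[0]=1,scc[1]=2,scc[2]=3,scc[3]=1,scc[4]=0,scc[5]=?,scc[6]=?,scc[7]=?)
step 6: low=(low[0]=0,low[1]=3,low[2]=4,low[3]=0,low[4]=2,low[5]=5,low[6]=?,low[7]=5); scc=(scc[0]=1,scc[1]=2,scc[2]=3,scc[3]=1,scc[4]=0,scc[5]=?,scc[6]=?,scc[7]=?)
step 7: low=(low[0]=0,low[1]=3,low[2]=4,low[3]=0,low[4]=2,low[5]=5,low[6]=?,low[7]=5); scc=(scc[0]=1,scc[1]=2,scc[2]=3,scc[3]=1,scc[4]=0,scc[5]=4,scc[6]=?,scc[7]=4)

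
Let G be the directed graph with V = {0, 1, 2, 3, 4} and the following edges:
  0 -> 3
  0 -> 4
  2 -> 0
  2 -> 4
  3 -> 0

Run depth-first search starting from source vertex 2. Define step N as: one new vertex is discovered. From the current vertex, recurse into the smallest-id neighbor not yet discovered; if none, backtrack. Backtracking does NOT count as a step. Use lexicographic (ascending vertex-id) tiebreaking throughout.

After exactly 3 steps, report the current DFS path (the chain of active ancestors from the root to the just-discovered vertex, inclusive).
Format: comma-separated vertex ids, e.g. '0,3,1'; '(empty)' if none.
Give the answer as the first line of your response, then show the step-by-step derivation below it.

2,0,3

step 1: discover 2; path=2; order=2
step 2: discover 0; path=2>0; order=2,0
step 3: discover 3; path=2>0>3; order=2,0,3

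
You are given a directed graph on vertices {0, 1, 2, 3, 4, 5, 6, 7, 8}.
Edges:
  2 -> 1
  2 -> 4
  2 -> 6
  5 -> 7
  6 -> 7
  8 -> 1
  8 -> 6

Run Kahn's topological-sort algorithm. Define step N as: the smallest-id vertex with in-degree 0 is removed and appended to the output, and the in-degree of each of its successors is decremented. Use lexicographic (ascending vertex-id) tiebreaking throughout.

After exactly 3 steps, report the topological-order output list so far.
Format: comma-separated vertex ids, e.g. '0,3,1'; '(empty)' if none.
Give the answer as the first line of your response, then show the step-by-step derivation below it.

0,2,3

step 1: output 0; order=[0]; indeg=(0,2,0,0,1,0,2,2,0)
step 2: output 2; order=[0,2]; indeg=(0,1,0,0,0,0,1,2,0)
step 3: output 3; order=[0,2,3]; indeg=(0,1,0,0,0,0,1,2,0)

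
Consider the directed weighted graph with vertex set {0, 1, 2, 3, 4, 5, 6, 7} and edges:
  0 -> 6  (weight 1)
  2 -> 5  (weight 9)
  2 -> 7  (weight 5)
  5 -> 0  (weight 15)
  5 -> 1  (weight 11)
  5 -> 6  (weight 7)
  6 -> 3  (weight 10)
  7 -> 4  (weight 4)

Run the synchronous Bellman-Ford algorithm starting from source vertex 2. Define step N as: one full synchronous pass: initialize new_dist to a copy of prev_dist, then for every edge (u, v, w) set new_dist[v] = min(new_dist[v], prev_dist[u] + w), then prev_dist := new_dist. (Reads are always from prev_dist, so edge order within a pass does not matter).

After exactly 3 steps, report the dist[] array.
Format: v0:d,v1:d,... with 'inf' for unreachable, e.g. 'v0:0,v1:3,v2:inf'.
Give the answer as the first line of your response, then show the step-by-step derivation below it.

v0:24,v1:20,v2:0,v3:26,v4:9,v5:9,v6:16,v7:5

step 1: dist = v0:inf,v1:inf,v2:0,v3:inf,v4:inf,v5:9,v6:inf,v7:5
step 2: dist = v0:24,v1:20,v2:0,v3:inf,v4:9,v5:9,v6:16,v7:5
step 3: dist = v0:24,v1:20,v2:0,v3:26,v4:9,v5:9,v6:16,v7:5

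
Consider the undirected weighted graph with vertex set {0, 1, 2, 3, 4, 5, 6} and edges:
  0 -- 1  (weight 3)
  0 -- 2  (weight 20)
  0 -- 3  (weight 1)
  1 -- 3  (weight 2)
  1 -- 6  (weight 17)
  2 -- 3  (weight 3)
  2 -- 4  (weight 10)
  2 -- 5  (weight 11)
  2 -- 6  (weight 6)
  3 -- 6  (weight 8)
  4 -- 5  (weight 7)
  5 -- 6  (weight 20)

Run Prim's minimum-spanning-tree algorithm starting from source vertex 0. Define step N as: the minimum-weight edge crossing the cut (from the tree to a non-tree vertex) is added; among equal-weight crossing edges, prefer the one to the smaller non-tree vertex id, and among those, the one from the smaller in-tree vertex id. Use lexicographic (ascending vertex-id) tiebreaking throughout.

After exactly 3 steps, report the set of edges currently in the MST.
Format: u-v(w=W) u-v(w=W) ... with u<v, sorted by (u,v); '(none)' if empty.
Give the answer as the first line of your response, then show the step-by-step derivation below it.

0-3(w=1) 1-3(w=2) 2-3(w=3)

step 1: add edge 0-3 (w=1); MST = {0-3(w=1)}
step 2: add edge 1-3 (w=2); MST = {0-3(w=1) 1-3(w=2)}
step 3: add edge 2-3 (w=3); MST = {0-3(w=1) 1-3(w=2) 2-3(w=3)}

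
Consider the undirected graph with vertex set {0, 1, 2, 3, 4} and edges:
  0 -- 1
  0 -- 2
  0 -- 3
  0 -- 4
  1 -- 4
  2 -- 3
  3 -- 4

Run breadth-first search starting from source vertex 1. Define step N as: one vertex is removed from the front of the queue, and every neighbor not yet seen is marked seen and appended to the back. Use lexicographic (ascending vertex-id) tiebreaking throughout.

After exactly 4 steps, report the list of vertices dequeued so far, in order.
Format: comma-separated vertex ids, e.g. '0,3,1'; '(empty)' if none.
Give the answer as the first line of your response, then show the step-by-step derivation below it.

1,0,4,2

step 1: dequeue 1; queue=[0,4]; order=1
step 2: dequeue 0; queue=[4,2,3]; order=1,0
step 3: dequeue 4; queue=[2,3]; order=1,0,4
step 4: dequeue 2; queue=[3]; order=1,0,4,2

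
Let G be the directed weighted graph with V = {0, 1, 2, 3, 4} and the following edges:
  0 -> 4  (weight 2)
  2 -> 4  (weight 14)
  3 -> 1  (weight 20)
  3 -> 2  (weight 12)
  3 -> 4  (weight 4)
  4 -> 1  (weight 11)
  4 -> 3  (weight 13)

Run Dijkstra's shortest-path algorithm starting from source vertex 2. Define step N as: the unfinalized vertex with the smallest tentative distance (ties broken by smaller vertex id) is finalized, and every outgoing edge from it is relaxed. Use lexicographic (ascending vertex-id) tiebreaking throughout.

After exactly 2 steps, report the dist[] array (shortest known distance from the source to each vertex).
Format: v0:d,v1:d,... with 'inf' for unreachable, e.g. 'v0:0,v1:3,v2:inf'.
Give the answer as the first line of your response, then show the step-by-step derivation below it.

v0:inf,v1:25,v2:0,v3:27,v4:14

step 1: dist = v0:inf,v1:inf,v2:0,v3:inf,v4:14
step 2: dist = v0:inf,v1:25,v2:0,v3:27,v4:14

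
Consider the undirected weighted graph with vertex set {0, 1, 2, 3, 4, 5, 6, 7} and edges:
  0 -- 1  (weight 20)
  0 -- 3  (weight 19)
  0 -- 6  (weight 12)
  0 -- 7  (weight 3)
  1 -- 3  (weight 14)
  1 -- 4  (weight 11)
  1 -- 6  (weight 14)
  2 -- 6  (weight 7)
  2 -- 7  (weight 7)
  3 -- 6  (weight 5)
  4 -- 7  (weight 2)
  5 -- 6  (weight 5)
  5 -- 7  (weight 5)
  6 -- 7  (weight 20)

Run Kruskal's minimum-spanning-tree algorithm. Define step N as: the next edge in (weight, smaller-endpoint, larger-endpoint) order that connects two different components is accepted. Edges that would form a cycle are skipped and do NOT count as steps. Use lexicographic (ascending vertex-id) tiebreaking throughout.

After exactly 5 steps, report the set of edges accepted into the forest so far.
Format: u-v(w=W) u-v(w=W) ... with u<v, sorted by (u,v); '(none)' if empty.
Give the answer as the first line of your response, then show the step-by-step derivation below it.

0-7(w=3) 3-6(w=5) 4-7(w=2) 5-6(w=5) 5-7(w=5)

step 1: add edge 4-7 (w=2); MST = {4-7(w=2)}
step 2: add edge 0-7 (w=3); MST = {0-7(w=3) 4-7(w=2)}
step 3: add edge 3-6 (w=5); MST = {0-7(w=3) 3-6(w=5) 4-7(w=2)}
step 4: add edge 5-6 (w=5); MST = {0-7(w=3) 3-6(w=5) 4-7(w=2) 5-6(w=5)}
step 5: add edge 5-7 (w=5); MST = {0-7(w=3) 3-6(w=5) 4-7(w=2) 5-6(w=5) 5-7(w=5)}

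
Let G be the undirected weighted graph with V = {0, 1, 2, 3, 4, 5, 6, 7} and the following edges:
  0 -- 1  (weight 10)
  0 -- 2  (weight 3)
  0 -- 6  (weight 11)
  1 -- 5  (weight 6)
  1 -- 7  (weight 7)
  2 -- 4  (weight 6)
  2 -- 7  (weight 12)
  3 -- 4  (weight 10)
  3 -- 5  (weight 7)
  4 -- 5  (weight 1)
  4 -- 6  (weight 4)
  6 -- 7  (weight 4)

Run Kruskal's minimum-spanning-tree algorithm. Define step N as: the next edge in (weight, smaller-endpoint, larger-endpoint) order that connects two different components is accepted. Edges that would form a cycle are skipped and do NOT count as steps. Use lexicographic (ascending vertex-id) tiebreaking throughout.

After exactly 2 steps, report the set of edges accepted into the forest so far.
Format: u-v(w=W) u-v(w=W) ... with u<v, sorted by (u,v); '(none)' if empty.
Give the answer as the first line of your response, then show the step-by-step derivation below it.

0-2(w=3) 4-5(w=1)

step 1: add edge 4-5 (w=1); MST = {4-5(w=1)}
step 2: add edge 0-2 (w=3); MST = {0-2(w=3) 4-5(w=1)}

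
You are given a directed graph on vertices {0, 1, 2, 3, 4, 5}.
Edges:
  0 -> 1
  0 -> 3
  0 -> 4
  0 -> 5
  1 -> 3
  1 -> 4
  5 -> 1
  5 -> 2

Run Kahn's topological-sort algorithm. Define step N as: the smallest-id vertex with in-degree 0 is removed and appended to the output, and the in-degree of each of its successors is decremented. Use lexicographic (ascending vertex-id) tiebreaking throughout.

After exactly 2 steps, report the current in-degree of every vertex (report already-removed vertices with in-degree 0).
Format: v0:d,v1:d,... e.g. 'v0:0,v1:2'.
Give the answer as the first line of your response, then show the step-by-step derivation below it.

v0:0,v1:0,v2:0,v3:1,v4:1,v5:0

step 1: output 0; order=[0]; indeg=(0,1,1,1,1,0)
step 2: output 5; order=[0,5]; indeg=(0,0,0,1,1,0)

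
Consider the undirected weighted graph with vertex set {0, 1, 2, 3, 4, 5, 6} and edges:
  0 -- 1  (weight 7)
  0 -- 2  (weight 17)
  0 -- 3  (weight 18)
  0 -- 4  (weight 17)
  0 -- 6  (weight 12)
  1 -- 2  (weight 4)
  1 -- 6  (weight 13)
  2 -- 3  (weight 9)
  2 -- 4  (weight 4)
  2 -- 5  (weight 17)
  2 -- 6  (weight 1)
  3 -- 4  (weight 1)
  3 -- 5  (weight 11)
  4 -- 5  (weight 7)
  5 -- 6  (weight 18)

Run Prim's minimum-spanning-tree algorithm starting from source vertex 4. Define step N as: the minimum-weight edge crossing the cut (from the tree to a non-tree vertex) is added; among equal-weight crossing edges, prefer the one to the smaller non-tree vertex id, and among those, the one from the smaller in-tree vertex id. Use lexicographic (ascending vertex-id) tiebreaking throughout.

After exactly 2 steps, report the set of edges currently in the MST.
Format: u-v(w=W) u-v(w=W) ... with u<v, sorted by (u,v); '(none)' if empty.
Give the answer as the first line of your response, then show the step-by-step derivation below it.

2-4(w=4) 3-4(w=1)

step 1: add edge 3-4 (w=1); MST = {3-4(w=1)}
step 2: add edge 2-4 (w=4); MST = {2-4(w=4) 3-4(w=1)}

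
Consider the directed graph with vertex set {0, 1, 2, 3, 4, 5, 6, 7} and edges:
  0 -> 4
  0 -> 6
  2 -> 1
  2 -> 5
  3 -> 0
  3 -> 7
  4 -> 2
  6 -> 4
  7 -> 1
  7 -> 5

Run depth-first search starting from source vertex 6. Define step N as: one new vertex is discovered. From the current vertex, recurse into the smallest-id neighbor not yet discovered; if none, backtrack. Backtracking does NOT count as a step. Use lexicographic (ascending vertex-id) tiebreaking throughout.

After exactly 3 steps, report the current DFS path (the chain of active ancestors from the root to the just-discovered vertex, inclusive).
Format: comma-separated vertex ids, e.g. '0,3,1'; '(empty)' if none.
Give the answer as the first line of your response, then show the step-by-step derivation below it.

6,4,2

step 1: discover 6; path=6; order=6
step 2: discover 4; path=6>4; order=6,4
step 3: discover 2; path=6>4>2; order=6,4,2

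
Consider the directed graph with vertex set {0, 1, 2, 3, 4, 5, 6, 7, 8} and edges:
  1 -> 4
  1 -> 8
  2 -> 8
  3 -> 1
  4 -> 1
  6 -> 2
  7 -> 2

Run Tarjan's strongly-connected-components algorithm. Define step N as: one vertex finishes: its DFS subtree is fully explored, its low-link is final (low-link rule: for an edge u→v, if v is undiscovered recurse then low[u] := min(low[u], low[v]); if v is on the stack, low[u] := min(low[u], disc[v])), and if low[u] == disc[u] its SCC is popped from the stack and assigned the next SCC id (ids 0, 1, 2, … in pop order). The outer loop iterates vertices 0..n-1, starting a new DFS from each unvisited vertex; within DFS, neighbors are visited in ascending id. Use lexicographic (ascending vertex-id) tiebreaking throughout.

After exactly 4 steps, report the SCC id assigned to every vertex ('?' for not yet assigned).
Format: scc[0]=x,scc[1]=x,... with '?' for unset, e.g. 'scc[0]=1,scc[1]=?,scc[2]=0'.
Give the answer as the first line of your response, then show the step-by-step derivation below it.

scc[0]=0,scc[1]=2,scc[2]=?,scc[3]=?,scc[4]=2,scc[5]=?,scc[6]=?,scc[7]=?,scc[8]=1

step 1: low=(low[0]=0,low[1]=?,low[2]=?,low[3]=?,low[4]=?,low[5]=?,low[6]=?,low[7]=?,low[8]=?); scc=(scc[0]=0,scc[1]=?,scc[2]=?,scc[3]=?,scc[4]=?,scc[5]=?,scc[6]=?,scc[7]=?,scc[8]=?)
step 2: low=(low[0]=0,low[1]=1,low[2]=?,low[3]=?,low[4]=1,low[5]=?,low[6]=?,low[7]=?,low[8]=?); scc=(scc[0]=0,scc[1]=?,scc[2]=?,scc[3]=?,scc[4]=?,scc[5]=?,scc[6]=?,scc[7]=?,scc[8]=?)
step 3: low=(low[0]=0,low[1]=1,low[2]=?,low[3]=?,low[4]=1,low[5]=?,low[6]=?,low[7]=?,low[8]=3); scc=(scc[0]=0,scc[1]=?,scc[2]=?,scc[3]=?,scc[4]=?,scc[5]=?,scc[6]=?,scc[7]=?,scc[8]=1)
step 4: low=(low[0]=0,low[1]=1,low[2]=?,low[3]=?,low[4]=1,low[5]=?,low[6]=?,low[7]=?,low[8]=3); scc=(scc[0]=0,scc[1]=2,scc[2]=?,scc[3]=?,scc[4]=2,scc[5]=?,scc[6]=?,scc[7]=?,scc[8]=1)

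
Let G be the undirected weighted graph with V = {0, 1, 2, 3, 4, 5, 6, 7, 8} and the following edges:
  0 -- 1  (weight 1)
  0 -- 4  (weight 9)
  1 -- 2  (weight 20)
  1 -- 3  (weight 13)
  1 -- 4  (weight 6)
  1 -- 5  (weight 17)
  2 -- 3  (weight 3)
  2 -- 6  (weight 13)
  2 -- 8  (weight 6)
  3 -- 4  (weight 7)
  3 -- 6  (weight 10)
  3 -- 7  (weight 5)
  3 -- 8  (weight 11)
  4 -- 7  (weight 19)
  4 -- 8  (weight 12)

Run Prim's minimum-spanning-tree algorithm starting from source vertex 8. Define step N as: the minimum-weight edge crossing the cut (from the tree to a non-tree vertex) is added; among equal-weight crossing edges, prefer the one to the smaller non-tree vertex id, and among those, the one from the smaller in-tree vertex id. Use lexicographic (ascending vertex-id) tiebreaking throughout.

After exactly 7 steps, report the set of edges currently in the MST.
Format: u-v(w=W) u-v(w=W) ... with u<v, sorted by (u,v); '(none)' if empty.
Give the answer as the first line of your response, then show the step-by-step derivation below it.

0-1(w=1) 1-4(w=6) 2-3(w=3) 2-8(w=6) 3-4(w=7) 3-6(w=10) 3-7(w=5)

step 1: add edge 2-8 (w=6); MST = {2-8(w=6)}
step 2: add edge 2-3 (w=3); MST = {2-3(w=3) 2-8(w=6)}
step 3: add edge 3-7 (w=5); MST = {2-3(w=3) 2-8(w=6) 3-7(w=5)}
step 4: add edge 3-4 (w=7); MST = {2-3(w=3) 2-8(w=6) 3-4(w=7) 3-7(w=5)}
step 5: add edge 1-4 (w=6); MST = {1-4(w=6) 2-3(w=3) 2-8(w=6) 3-4(w=7) 3-7(w=5)}
step 6: add edge 0-1 (w=1); MST = {0-1(w=1) 1-4(w=6) 2-3(w=3) 2-8(w=6) 3-4(w=7) 3-7(w=5)}
step 7: add edge 3-6 (w=10); MST = {0-1(w=1) 1-4(w=6) 2-3(w=3) 2-8(w=6) 3-4(w=7) 3-6(w=10) 3-7(w=5)}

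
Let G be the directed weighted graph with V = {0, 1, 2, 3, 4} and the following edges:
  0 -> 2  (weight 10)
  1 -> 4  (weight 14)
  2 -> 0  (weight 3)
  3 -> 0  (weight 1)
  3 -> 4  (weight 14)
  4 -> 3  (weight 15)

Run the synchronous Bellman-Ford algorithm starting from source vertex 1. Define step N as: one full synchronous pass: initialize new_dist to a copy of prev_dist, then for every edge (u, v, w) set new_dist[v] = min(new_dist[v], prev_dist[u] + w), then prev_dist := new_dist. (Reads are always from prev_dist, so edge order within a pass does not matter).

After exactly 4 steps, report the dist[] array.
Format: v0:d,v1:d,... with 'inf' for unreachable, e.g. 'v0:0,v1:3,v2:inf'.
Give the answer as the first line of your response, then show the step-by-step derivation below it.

v0:30,v1:0,v2:40,v3:29,v4:14

step 1: dist = v0:inf,v1:0,v2:inf,v3:inf,v4:14
step 2: dist = v0:inf,v1:0,v2:inf,v3:29,v4:14
step 3: dist = v0:30,v1:0,v2:inf,v3:29,v4:14
step 4: dist = v0:30,v1:0,v2:40,v3:29,v4:14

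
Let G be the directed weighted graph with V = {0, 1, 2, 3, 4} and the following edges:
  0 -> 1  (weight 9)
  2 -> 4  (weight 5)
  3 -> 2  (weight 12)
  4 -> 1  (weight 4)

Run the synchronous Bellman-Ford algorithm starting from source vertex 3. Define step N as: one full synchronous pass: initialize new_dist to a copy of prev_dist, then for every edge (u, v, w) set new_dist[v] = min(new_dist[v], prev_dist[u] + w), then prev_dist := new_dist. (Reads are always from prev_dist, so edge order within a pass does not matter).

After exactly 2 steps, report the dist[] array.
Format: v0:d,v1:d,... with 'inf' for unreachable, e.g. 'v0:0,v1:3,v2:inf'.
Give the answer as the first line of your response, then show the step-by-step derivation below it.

v0:inf,v1:inf,v2:12,v3:0,v4:17

step 1: dist = v0:inf,v1:inf,v2:12,v3:0,v4:inf
step 2: dist = v0:inf,v1:inf,v2:12,v3:0,v4:17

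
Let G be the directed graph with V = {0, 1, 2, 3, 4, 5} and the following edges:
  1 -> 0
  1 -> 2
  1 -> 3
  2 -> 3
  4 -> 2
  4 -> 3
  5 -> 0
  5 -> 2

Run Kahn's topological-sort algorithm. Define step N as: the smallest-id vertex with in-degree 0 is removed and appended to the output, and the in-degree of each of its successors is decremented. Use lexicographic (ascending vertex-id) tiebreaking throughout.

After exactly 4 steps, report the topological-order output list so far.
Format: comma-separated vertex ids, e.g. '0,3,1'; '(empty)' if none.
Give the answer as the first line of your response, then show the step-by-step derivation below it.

1,4,5,0

step 1: output 1; order=[1]; indeg=(1,0,2,2,0,0)
step 2: output 4; order=[1,4]; indeg=(1,0,1,1,0,0)
step 3: output 5; order=[1,4,5]; indeg=(0,0,0,1,0,0)
step 4: output 0; order=[1,4,5,0]; indeg=(0,0,0,1,0,0)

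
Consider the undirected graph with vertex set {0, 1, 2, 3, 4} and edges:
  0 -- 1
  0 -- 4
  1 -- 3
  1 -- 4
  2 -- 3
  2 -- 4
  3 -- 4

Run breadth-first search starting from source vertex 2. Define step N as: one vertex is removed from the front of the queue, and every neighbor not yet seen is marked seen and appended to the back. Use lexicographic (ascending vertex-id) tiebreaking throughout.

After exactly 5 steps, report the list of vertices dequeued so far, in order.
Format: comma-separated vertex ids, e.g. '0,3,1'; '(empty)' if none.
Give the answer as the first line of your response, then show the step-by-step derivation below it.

2,3,4,1,0

step 1: dequeue 2; queue=[3,4]; order=2
step 2: dequeue 3; queue=[4,1]; order=2,3
step 3: dequeue 4; queue=[1,0]; order=2,3,4
step 4: dequeue 1; queue=[0]; order=2,3,4,1
step 5: dequeue 0; queue=[(empty)]; order=2,3,4,1,0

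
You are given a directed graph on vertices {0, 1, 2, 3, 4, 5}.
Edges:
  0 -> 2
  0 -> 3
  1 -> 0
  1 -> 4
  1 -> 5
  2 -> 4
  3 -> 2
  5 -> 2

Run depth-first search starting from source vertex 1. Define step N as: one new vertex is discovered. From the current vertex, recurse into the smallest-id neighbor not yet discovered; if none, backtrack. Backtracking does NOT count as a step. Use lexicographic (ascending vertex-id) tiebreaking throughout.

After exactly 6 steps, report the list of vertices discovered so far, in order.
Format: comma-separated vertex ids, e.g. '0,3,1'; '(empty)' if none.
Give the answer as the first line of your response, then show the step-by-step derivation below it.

1,0,2,4,3,5

step 1: discover 1; path=1; order=1
step 2: discover 0; path=1>0; order=1,0
step 3: discover 2; path=1>0>2; order=1,0,2
step 4: discover 4; path=1>0>2>4; order=1,0,2,4
step 5: discover 3; path=1>0>3; order=1,0,2,4,3
step 6: discover 5; path=1>5; order=1,0,2,4,3,5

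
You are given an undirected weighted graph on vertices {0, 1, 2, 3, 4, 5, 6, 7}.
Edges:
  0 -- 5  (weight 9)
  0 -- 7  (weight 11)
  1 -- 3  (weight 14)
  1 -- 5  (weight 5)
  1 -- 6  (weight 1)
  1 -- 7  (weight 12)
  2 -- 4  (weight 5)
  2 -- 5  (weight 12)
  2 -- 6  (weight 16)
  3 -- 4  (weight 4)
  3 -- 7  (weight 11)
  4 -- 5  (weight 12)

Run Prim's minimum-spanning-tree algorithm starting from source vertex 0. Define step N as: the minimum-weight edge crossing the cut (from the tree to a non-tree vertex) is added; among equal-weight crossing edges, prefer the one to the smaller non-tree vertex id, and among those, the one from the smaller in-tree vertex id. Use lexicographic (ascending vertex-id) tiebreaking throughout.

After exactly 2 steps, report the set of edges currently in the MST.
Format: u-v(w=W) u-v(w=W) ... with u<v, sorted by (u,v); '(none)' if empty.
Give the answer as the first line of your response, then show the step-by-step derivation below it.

0-5(w=9) 1-5(w=5)

step 1: add edge 0-5 (w=9); MST = {0-5(w=9)}
step 2: add edge 1-5 (w=5); MST = {0-5(w=9) 1-5(w=5)}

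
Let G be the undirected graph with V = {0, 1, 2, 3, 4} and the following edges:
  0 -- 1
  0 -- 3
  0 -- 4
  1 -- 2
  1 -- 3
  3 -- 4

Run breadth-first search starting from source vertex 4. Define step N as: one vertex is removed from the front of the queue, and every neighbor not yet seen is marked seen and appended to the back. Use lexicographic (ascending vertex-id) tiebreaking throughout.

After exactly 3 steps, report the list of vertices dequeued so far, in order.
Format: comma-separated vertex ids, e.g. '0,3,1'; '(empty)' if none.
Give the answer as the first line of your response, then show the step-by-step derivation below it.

4,0,3

step 1: dequeue 4; queue=[0,3]; order=4
step 2: dequeue 0; queue=[3,1]; order=4,0
step 3: dequeue 3; queue=[1]; order=4,0,3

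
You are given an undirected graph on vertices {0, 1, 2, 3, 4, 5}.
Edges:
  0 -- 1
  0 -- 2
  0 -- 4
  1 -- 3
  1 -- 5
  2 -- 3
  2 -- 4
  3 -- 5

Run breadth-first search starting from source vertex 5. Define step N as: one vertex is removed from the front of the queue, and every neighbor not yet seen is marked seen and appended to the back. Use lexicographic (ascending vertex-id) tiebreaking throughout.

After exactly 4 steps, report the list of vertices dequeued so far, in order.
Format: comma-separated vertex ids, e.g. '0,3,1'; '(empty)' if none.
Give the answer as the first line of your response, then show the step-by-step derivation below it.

5,1,3,0

step 1: dequeue 5; queue=[1,3]; order=5
step 2: dequeue 1; queue=[3,0]; order=5,1
step 3: dequeue 3; queue=[0,2]; order=5,1,3
step 4: dequeue 0; queue=[2,4]; order=5,1,3,0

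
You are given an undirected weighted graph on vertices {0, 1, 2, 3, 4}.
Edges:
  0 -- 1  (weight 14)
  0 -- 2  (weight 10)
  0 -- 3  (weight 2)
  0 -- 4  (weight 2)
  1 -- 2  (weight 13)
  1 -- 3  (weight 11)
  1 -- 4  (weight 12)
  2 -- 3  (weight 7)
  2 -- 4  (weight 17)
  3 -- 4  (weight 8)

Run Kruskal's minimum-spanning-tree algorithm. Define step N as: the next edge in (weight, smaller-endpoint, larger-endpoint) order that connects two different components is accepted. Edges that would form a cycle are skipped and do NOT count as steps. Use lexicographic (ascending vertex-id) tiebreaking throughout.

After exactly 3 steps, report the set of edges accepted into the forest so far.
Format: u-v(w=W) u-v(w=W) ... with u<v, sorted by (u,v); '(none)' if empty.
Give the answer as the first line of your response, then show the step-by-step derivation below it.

0-3(w=2) 0-4(w=2) 2-3(w=7)

step 1: add edge 0-3 (w=2); MST = {0-3(w=2)}
step 2: add edge 0-4 (w=2); MST = {0-3(w=2) 0-4(w=2)}
step 3: add edge 2-3 (w=7); MST = {0-3(w=2) 0-4(w=2) 2-3(w=7)}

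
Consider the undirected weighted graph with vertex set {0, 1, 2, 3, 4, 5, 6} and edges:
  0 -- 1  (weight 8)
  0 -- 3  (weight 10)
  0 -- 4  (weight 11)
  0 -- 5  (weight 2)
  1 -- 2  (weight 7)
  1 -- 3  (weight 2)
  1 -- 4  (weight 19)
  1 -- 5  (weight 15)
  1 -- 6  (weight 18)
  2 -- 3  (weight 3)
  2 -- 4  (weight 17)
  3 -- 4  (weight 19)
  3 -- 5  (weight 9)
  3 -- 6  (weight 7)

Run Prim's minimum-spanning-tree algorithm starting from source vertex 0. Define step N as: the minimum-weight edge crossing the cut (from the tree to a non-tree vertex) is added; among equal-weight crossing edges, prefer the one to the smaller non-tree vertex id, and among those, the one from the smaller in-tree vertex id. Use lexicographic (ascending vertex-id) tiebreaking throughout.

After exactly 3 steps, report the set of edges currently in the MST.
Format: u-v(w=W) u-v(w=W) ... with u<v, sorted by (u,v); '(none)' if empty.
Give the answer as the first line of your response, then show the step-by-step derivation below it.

0-1(w=8) 0-5(w=2) 1-3(w=2)

step 1: add edge 0-5 (w=2); MST = {0-5(w=2)}
step 2: add edge 0-1 (w=8); MST = {0-1(w=8) 0-5(w=2)}
step 3: add edge 1-3 (w=2); MST = {0-1(w=8) 0-5(w=2) 1-3(w=2)}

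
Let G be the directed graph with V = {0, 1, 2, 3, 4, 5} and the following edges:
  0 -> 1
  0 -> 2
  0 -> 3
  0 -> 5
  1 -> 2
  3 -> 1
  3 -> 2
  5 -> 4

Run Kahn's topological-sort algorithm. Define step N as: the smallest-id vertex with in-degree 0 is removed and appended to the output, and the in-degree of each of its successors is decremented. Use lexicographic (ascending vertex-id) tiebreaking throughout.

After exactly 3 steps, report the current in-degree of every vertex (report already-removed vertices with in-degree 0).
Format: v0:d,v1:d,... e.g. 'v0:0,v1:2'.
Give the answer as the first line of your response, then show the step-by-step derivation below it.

v0:0,v1:0,v2:0,v3:0,v4:1,v5:0

step 1: output 0; order=[0]; indeg=(0,1,2,0,1,0)
step 2: output 3; order=[0,3]; indeg=(0,0,1,0,1,0)
step 3: output 1; order=[0,3,1]; indeg=(0,0,0,0,1,0)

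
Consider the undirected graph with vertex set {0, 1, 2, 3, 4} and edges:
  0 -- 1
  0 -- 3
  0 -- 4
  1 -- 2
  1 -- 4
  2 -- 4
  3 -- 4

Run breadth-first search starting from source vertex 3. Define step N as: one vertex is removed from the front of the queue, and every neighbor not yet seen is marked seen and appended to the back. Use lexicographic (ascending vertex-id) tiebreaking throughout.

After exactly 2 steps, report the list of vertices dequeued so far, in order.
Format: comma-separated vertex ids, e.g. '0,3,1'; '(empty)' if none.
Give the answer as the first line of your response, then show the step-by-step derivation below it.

3,0

step 1: dequeue 3; queue=[0,4]; order=3
step 2: dequeue 0; queue=[4,1]; order=3,0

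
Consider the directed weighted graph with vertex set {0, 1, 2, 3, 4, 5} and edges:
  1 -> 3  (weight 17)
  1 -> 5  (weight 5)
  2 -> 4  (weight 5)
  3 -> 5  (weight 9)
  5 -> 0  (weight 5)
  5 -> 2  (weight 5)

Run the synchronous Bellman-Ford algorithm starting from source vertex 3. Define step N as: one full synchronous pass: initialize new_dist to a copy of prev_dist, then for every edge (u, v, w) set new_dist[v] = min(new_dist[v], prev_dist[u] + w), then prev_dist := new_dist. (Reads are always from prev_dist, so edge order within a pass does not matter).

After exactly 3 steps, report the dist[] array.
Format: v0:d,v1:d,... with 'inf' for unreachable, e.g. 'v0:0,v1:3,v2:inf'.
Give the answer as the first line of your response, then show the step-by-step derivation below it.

v0:14,v1:inf,v2:14,v3:0,v4:19,v5:9

step 1: dist = v0:inf,v1:inf,v2:inf,v3:0,v4:inf,v5:9
step 2: dist = v0:14,v1:inf,v2:14,v3:0,v4:inf,v5:9
step 3: dist = v0:14,v1:inf,v2:14,v3:0,v4:19,v5:9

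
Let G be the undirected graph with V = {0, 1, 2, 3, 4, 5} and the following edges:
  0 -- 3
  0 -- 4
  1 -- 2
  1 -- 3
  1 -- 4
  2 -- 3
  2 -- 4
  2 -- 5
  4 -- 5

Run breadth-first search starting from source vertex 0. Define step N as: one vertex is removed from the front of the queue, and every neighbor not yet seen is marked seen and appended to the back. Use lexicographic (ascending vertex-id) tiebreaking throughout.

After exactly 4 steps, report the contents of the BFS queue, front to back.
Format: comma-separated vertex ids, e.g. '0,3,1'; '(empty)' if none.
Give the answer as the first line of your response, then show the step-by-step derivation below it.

2,5

step 1: dequeue 0; queue=[3,4]; order=0
step 2: dequeue 3; queue=[4,1,2]; order=0,3
step 3: dequeue 4; queue=[1,2,5]; order=0,3,4
step 4: dequeue 1; queue=[2,5]; order=0,3,4,1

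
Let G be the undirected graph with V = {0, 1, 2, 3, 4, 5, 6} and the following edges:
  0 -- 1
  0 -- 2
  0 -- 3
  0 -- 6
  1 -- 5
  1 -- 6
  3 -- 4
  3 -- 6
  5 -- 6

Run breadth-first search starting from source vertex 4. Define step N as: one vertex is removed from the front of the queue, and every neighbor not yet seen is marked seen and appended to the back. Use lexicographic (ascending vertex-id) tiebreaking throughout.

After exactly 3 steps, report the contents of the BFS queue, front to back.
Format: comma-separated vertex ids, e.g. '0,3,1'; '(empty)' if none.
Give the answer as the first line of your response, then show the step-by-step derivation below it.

6,1,2

step 1: dequeue 4; queue=[3]; order=4
step 2: dequeue 3; queue=[0,6]; order=4,3
step 3: dequeue 0; queue=[6,1,2]; order=4,3,0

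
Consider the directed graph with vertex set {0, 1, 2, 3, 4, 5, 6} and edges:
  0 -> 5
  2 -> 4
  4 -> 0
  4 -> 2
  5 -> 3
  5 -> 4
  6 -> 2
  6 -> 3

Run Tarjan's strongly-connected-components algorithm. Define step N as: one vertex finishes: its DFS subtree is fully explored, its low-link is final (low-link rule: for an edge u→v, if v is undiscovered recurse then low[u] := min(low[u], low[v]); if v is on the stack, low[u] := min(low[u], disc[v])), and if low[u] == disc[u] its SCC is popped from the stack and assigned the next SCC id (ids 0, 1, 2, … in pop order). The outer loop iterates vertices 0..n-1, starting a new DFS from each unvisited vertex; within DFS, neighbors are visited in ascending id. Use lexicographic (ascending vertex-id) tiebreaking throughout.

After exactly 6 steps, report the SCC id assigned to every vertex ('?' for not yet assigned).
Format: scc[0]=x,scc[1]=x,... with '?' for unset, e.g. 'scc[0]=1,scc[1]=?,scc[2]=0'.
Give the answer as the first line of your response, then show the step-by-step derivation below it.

scc[0]=1,scc[1]=2,scc[2]=1,scc[3]=0,scc[4]=1,scc[5]=1,scc[6]=?

step 1: low=(low[0]=0,low[1]=?,low[2]=?,low[3]=2,low[4]=?,low[5]=1,low[6]=?); scc=(scc[0]=?,scc[1]=?,scc[2]=?,scc[3]=0,scc[4]=?,scc[5]=?,scc[6]=?)
step 2: low=(low[0]=0,low[1]=?,low[2]=3,low[3]=2,low[4]=0,low[5]=1,low[6]=?); scc=(scc[0]=?,scc[1]=?,scc[2]=?,scc[3]=0,scc[4]=?,scc[5]=?,scc[6]=?)
step 3: low=(low[0]=0,low[1]=?,low[2]=3,low[3]=2,low[4]=0,low[5]=1,low[6]=?); scc=(scc[0]=?,scc[1]=?,scc[2]=?,scc[3]=0,scc[4]=?,scc[5]=?,scc[6]=?)
step 4: low=(low[0]=0,low[1]=?,low[2]=3,low[3]=2,low[4]=0,low[5]=0,low[6]=?); scc=(scc[0]=?,scc[1]=?,scc[2]=?,scc[3]=0,scc[4]=?,scc[5]=?,scc[6]=?)
step 5: low=(low[0]=0,low[1]=?,low[2]=3,low[3]=2,low[4]=0,low[5]=0,low[6]=?); scc=(scc[0]=1,scc[1]=?,scc[2]=1,scc[3]=0,scc[4]=1,scc[5]=1,scc[6]=?)
step 6: low=(low[0]=0,low[1]=5,low[2]=3,low[3]=2,low[4]=0,low[5]=0,low[6]=?); scc=(scc[0]=1,scc[1]=2,scc[2]=1,scc[3]=0,scc[4]=1,scc[5]=1,scc[6]=?)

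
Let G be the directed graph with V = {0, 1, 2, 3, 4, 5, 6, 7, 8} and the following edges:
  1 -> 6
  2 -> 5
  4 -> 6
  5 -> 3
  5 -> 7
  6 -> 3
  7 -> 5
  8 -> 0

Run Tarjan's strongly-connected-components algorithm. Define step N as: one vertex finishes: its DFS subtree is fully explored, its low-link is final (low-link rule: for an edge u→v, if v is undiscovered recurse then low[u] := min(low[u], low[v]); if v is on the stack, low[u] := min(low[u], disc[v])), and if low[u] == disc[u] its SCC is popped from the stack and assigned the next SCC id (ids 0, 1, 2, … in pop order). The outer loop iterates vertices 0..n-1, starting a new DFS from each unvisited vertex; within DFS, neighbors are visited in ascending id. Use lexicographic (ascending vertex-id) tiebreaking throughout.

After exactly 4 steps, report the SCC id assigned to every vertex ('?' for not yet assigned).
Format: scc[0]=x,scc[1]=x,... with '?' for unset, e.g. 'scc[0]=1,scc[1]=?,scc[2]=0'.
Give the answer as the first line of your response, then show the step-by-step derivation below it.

scc[0]=0,scc[1]=3,scc[2]=?,scc[3]=1,scc[4]=?,scc[5]=?,scc[6]=2,scc[7]=?,scc[8]=?

step 1: low=(low[0]=0,low[1]=?,low[2]=?,low[3]=?,low[4]=?,low[5]=?,low[6]=?,low[7]=?,low[8]=?); scc=(scc[0]=0,scc[1]=?,scc[2]=?,scc[3]=?,scc[4]=?,scc[5]=?,scc[6]=?,scc[7]=?,scc[8]=?)
step 2: low=(low[0]=0,low[1]=1,low[2]=?,low[3]=3,low[4]=?,low[5]=?,low[6]=2,low[7]=?,low[8]=?); scc=(scc[0]=0,scc[1]=?,scc[2]=?,scc[3]=1,scc[4]=?,scc[5]=?,scc[6]=?,scc[7]=?,scc[8]=?)
step 3: low=(low[0]=0,low[1]=1,low[2]=?,low[3]=3,low[4]=?,low[5]=?,low[6]=2,low[7]=?,low[8]=?); scc=(scc[0]=0,scc[1]=?,scc[2]=?,scc[3]=1,scc[4]=?,scc[5]=?,scc[6]=2,scc[7]=?,scc[8]=?)
step 4: low=(low[0]=0,low[1]=1,low[2]=?,low[3]=3,low[4]=?,low[5]=?,low[6]=2,low[7]=?,low[8]=?); scc=(scc[0]=0,scc[1]=3,scc[2]=?,scc[3]=1,scc[4]=?,scc[5]=?,scc[6]=2,scc[7]=?,scc[8]=?)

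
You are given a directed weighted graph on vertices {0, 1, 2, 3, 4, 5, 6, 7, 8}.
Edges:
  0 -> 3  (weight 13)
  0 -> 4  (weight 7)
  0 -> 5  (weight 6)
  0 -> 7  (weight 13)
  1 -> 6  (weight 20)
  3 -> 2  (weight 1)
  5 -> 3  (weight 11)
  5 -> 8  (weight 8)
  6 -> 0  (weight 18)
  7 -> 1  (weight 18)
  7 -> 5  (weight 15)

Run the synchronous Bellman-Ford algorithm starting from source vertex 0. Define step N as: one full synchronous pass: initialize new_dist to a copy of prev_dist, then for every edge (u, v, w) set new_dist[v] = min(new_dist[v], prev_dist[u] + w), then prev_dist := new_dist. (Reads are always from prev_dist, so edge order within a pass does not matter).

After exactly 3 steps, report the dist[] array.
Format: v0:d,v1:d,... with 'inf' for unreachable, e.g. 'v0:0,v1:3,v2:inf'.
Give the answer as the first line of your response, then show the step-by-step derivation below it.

v0:0,v1:31,v2:14,v3:13,v4:7,v5:6,v6:51,v7:13,v8:14

step 1: dist = v0:0,v1:inf,v2:inf,v3:13,v4:7,v5:6,v6:inf,v7:13,v8:inf
step 2: dist = v0:0,v1:31,v2:14,v3:13,v4:7,v5:6,v6:inf,v7:13,v8:14
step 3: dist = v0:0,v1:31,v2:14,v3:13,v4:7,v5:6,v6:51,v7:13,v8:14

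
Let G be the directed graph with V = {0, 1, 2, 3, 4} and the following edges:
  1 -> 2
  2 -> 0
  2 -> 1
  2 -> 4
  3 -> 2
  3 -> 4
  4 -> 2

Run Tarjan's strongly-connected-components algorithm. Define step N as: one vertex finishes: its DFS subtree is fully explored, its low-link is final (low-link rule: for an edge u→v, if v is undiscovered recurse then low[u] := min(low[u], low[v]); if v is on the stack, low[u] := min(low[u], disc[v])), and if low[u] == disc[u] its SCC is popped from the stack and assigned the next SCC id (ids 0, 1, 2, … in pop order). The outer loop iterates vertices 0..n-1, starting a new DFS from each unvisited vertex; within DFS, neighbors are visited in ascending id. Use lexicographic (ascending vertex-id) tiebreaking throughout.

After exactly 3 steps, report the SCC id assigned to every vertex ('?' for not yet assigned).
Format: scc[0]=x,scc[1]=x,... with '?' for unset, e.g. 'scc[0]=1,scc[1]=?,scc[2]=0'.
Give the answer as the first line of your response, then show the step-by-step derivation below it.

scc[0]=0,scc[1]=?,scc[2]=?,scc[3]=?,scc[4]=?

step 1: low=(low[0]=0,low[1]=?,low[2]=?,low[3]=?,low[4]=?); scc=(scc[0]=0,scc[1]=?,scc[2]=?,scc[3]=?,scc[4]=?)
step 2: low=(low[0]=0,low[1]=1,low[2]=1,low[3]=?,low[4]=2); scc=(scc[0]=0,scc[1]=?,scc[2]=?,scc[3]=?,scc[4]=?)
step 3: low=(low[0]=0,low[1]=1,low[2]=1,low[3]=?,low[4]=2); scc=(scc[0]=0,scc[1]=?,scc[2]=?,scc[3]=?,scc[4]=?)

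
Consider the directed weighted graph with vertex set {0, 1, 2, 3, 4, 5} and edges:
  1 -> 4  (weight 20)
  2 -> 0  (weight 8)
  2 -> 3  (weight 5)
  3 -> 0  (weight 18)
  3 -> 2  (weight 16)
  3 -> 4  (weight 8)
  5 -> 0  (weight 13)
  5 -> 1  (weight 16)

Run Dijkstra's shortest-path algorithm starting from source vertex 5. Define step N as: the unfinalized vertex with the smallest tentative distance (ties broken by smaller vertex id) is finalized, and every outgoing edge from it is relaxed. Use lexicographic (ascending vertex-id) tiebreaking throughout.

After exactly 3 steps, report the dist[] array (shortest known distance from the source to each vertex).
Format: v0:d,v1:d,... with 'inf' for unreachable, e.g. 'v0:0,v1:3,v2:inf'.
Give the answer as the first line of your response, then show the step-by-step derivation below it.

v0:13,v1:16,v2:inf,v3:inf,v4:36,v5:0

step 1: dist = v0:13,v1:16,v2:inf,v3:inf,v4:inf,v5:0
step 2: dist = v0:13,v1:16,v2:inf,v3:inf,v4:inf,v5:0
step 3: dist = v0:13,v1:16,v2:inf,v3:inf,v4:36,v5:0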